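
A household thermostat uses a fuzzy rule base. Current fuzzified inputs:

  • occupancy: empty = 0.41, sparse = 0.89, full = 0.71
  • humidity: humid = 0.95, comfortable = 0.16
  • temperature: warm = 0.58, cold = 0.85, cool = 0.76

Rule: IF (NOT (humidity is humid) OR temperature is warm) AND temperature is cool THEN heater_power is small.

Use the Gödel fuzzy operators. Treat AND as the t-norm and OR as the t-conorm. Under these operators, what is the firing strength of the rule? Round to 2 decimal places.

firing strength: (¬humid=1−0.95=0.05 OR warm=0.58) = 0.58; AND[min(a, b)] with cool=0.76 → w = 0.58

0.58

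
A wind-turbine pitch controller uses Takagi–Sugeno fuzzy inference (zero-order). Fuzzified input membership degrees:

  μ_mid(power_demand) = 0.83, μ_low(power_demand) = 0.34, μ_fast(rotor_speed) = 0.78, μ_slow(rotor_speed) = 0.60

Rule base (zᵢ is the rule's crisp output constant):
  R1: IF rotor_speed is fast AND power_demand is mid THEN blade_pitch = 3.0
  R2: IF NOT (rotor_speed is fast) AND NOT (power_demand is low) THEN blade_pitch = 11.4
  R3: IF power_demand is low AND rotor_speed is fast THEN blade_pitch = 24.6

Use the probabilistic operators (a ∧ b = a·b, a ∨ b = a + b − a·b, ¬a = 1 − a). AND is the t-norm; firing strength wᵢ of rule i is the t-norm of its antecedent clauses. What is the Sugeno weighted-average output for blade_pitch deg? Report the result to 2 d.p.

9.57

R1 (z=3.0): fast=0.78, mid=0.83; AND[a·b] → w = 0.6474
R2 (z=11.4): ¬fast=1−0.78=0.22, ¬low=1−0.34=0.66; AND[a·b] → w = 0.1452
R3 (z=24.6): low=0.34, fast=0.78; AND[a·b] → w = 0.2652
Weighted average = (0.6474·3.0 + 0.1452·11.4 + 0.2652·24.6) / (0.6474 + 0.1452 + 0.2652)
  = 10.1214 / 1.0578 = 9.57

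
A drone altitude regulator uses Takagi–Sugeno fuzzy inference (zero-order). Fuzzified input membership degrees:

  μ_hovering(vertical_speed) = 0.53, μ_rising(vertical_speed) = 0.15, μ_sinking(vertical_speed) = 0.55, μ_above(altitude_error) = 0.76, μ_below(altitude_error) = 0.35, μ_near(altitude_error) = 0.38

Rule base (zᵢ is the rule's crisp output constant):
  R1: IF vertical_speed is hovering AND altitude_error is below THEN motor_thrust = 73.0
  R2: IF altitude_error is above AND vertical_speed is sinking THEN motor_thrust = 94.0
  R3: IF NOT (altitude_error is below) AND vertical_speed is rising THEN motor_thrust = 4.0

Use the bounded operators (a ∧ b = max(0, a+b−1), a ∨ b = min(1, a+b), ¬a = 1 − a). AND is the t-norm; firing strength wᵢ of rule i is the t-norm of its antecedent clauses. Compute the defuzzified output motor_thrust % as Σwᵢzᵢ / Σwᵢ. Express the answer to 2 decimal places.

R1 (z=73.0): hovering=0.53, below=0.35; AND[max(0, a+b−1)] → w = 0.00
R2 (z=94.0): above=0.76, sinking=0.55; AND[max(0, a+b−1)] → w = 0.31
R3 (z=4.0): ¬below=1−0.35=0.65, rising=0.15; AND[max(0, a+b−1)] → w = 0.00
Weighted average = (0.00·73.0 + 0.31·94.0 + 0.00·4.0) / (0.00 + 0.31 + 0.00)
  = 29.1400 / 0.3100 = 94.00

94.00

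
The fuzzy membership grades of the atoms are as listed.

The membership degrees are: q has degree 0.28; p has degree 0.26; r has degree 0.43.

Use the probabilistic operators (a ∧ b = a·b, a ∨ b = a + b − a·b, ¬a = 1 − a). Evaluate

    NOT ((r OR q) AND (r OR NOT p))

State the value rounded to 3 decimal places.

r OR q = a + b − a·b on (0.4300, 0.2800) = 0.5896
NOT p = 1 − 0.2600 = 0.7400
r OR NOT p = a + b − a·b on (0.4300, 0.7400) = 0.8518
(r OR q) AND (r OR NOT p) = a·b on (0.5896, 0.8518) = 0.5022
NOT ((r OR q) AND (r OR NOT p)) = 1 − 0.5022 = 0.4978

0.498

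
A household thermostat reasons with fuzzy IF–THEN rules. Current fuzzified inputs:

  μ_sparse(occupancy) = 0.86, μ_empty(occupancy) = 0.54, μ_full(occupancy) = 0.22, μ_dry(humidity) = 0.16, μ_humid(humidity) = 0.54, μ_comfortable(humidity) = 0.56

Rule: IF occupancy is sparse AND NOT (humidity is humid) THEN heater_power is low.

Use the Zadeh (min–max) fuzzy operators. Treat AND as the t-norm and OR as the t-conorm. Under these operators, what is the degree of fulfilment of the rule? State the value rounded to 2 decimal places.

firing strength: sparse=0.86, ¬humid=1−0.54=0.46; AND[min(a, b)] → w = 0.46

0.46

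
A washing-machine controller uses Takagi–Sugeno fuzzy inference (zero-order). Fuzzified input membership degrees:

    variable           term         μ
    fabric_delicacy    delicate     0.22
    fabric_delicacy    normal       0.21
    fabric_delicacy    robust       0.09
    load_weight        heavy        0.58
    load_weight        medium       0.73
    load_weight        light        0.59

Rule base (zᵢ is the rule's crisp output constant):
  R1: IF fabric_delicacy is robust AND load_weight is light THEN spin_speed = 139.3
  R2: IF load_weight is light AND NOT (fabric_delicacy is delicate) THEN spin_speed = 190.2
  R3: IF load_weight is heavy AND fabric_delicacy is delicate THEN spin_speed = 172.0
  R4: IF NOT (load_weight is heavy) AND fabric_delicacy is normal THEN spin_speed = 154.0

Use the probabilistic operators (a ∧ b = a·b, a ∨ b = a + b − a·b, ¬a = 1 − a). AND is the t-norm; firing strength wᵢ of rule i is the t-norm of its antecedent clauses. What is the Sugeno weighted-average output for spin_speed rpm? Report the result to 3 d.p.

178.929

R1 (z=139.3): robust=0.09, light=0.59; AND[a·b] → w = 0.0531
R2 (z=190.2): light=0.59, ¬delicate=1−0.22=0.78; AND[a·b] → w = 0.4602
R3 (z=172.0): heavy=0.58, delicate=0.22; AND[a·b] → w = 0.1276
R4 (z=154.0): ¬heavy=1−0.58=0.42, normal=0.21; AND[a·b] → w = 0.0882
Weighted average = (0.0531·139.3 + 0.4602·190.2 + 0.1276·172.0 + 0.0882·154.0) / (0.0531 + 0.4602 + 0.1276 + 0.0882)
  = 130.4569 / 0.7291 = 178.929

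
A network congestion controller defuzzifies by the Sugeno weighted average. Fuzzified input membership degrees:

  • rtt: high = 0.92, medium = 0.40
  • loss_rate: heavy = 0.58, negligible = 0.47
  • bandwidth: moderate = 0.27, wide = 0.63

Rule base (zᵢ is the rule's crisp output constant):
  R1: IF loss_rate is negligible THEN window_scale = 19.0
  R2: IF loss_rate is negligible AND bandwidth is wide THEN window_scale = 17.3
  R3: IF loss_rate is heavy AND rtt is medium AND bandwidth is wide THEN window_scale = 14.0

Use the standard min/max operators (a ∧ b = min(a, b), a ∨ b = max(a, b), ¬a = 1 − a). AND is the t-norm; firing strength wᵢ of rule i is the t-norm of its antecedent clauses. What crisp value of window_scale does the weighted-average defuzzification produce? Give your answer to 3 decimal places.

R1 (z=19.0): negligible=0.47 → w = 0.47
R2 (z=17.3): negligible=0.47, wide=0.63; AND[min(a, b)] → w = 0.47
R3 (z=14.0): heavy=0.58, medium=0.40, wide=0.63; AND[min(a, b)] → w = 0.40
Weighted average = (0.47·19.0 + 0.47·17.3 + 0.40·14.0) / (0.47 + 0.47 + 0.40)
  = 22.6610 / 1.3400 = 16.911

16.911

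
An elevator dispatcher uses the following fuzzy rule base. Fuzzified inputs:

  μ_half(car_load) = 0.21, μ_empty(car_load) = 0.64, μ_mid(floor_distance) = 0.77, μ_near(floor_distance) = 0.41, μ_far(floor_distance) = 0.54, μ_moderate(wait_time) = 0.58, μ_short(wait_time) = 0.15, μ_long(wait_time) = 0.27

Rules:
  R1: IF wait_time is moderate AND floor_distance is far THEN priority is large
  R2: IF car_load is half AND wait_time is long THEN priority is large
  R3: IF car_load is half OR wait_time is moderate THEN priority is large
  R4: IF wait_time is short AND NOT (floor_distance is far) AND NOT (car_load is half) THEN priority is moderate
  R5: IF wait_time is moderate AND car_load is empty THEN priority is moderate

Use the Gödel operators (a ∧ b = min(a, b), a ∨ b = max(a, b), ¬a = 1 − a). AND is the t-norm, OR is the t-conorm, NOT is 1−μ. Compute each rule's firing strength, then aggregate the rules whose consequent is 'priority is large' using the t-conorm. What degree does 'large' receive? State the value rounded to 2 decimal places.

0.58

R1: moderate=0.58, far=0.54; AND[min(a, b)] → w = 0.54
R2: half=0.21, long=0.27; AND[min(a, b)] → w = 0.21
R3: half=0.21, moderate=0.58; OR[max(a, b)] → w = 0.58
R4: short=0.15, ¬far=1−0.54=0.46, ¬half=1−0.21=0.79; AND[min(a, b)] → w = 0.15
R5: moderate=0.58, empty=0.64; AND[min(a, b)] → w = 0.58
Rules with consequent 'large': {R1, R2, R3} → strengths 0.54, 0.21, 0.58
Aggregate via t-conorm [max(a, b)]: 0.58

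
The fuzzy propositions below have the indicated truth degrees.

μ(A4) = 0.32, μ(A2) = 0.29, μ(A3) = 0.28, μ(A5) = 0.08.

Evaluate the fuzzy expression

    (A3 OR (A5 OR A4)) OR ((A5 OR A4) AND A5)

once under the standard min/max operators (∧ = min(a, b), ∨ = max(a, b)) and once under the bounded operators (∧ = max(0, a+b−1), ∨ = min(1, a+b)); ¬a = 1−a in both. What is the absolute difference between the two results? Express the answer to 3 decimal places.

Under standard min/max:
  A5 OR A4 = max(a, b) on (0.08, 0.32) = 0.32
  A3 OR (A5 OR A4) = max(a, b) on (0.28, 0.32) = 0.32
  A5 OR A4 = max(a, b) on (0.08, 0.32) = 0.32
  (A5 OR A4) AND A5 = min(a, b) on (0.32, 0.08) = 0.08
  (A3 OR (A5 OR A4)) OR ((A5 OR A4) AND A5) = max(a, b) on (0.32, 0.08) = 0.32
  → value = 0.3200
Under bounded:
  A5 OR A4 = min(1, a+b) on (0.08, 0.32) = 0.40
  A3 OR (A5 OR A4) = min(1, a+b) on (0.28, 0.40) = 0.68
  A5 OR A4 = min(1, a+b) on (0.08, 0.32) = 0.40
  (A5 OR A4) AND A5 = max(0, a+b−1) on (0.40, 0.08) = 0.00
  (A3 OR (A5 OR A4)) OR ((A5 OR A4) AND A5) = min(1, a+b) on (0.68, 0.00) = 0.68
  → value = 0.6800
|0.3200 − 0.6800| = 0.360

0.360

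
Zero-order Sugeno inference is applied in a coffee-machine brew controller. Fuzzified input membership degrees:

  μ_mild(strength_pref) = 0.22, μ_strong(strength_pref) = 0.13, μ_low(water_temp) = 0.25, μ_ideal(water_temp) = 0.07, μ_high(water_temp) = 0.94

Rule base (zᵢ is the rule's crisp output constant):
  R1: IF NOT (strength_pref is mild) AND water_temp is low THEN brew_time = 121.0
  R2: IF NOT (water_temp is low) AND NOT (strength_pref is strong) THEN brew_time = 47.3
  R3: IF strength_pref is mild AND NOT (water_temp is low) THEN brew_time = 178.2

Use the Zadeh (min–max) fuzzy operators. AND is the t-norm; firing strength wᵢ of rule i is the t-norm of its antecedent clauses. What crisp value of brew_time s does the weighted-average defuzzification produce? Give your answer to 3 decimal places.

R1 (z=121.0): ¬mild=1−0.22=0.78, low=0.25; AND[min(a, b)] → w = 0.25
R2 (z=47.3): ¬low=1−0.25=0.75, ¬strong=1−0.13=0.87; AND[min(a, b)] → w = 0.75
R3 (z=178.2): mild=0.22, ¬low=1−0.25=0.75; AND[min(a, b)] → w = 0.22
Weighted average = (0.25·121.0 + 0.75·47.3 + 0.22·178.2) / (0.25 + 0.75 + 0.22)
  = 104.9290 / 1.2200 = 86.007

86.007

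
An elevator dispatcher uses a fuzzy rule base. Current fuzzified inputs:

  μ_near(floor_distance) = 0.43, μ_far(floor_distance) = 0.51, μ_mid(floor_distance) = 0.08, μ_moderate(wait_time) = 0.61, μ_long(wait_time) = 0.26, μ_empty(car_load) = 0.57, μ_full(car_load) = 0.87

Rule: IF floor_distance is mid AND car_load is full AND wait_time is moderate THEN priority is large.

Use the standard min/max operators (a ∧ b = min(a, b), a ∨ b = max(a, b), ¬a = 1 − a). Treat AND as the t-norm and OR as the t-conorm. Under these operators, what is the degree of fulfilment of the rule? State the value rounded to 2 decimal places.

0.08

firing strength: mid=0.08, full=0.87, moderate=0.61; AND[min(a, b)] → w = 0.08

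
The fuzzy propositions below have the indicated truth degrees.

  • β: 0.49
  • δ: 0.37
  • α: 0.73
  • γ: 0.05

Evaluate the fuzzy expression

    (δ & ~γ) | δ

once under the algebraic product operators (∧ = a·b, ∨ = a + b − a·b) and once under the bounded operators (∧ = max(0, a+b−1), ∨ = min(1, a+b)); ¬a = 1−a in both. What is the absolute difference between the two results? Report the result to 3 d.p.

Under algebraic product:
  ~γ = 1 − 0.0500 = 0.9500
  δ & ~γ = a·b on (0.3700, 0.9500) = 0.3515
  (δ & ~γ) | δ = a + b − a·b on (0.3515, 0.3700) = 0.5914
  → value = 0.5914
Under bounded:
  ~γ = 1 − 0.05 = 0.95
  δ & ~γ = max(0, a+b−1) on (0.37, 0.95) = 0.32
  (δ & ~γ) | δ = min(1, a+b) on (0.32, 0.37) = 0.69
  → value = 0.6900
|0.5914 − 0.6900| = 0.099

0.099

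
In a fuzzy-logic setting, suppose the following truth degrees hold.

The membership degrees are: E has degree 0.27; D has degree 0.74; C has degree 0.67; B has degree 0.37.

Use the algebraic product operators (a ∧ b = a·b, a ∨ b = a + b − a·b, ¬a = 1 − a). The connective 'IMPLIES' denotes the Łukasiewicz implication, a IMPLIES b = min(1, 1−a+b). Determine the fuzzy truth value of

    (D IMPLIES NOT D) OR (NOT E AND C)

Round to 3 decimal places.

NOT D = 1 − 0.7400 = 0.2600
D IMPLIES NOT D  [Łukasiewicz: min(1, 1−a+b)] with a=0.7400, b=0.2600 → 0.5200
NOT E = 1 − 0.2700 = 0.7300
NOT E AND C = a·b on (0.7300, 0.6700) = 0.4891
(D IMPLIES NOT D) OR (NOT E AND C) = a + b − a·b on (0.5200, 0.4891) = 0.7548

0.755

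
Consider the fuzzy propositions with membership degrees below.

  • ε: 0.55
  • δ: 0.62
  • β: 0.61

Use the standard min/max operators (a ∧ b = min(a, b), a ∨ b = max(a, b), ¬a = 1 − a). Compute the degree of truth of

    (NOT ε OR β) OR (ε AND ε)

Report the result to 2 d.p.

0.61

NOT ε = 1 − 0.55 = 0.45
NOT ε OR β = max(a, b) on (0.45, 0.61) = 0.61
ε AND ε = min(a, b) on (0.55, 0.55) = 0.55
(NOT ε OR β) OR (ε AND ε) = max(a, b) on (0.61, 0.55) = 0.61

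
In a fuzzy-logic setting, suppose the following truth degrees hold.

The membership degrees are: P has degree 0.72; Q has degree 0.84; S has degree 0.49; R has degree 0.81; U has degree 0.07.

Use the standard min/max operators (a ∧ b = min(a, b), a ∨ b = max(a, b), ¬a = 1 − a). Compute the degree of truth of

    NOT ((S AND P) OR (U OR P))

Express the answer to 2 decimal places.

0.28

S AND P = min(a, b) on (0.49, 0.72) = 0.49
U OR P = max(a, b) on (0.07, 0.72) = 0.72
(S AND P) OR (U OR P) = max(a, b) on (0.49, 0.72) = 0.72
NOT ((S AND P) OR (U OR P)) = 1 − 0.72 = 0.28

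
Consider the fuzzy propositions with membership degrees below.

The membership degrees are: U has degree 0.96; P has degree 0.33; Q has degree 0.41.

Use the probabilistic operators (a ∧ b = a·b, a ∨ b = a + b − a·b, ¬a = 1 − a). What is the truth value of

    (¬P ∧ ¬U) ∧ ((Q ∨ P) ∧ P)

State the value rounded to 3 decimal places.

0.005

¬P = 1 − 0.3300 = 0.6700
¬U = 1 − 0.9600 = 0.0400
¬P ∧ ¬U = a·b on (0.6700, 0.0400) = 0.0268
Q ∨ P = a + b − a·b on (0.4100, 0.3300) = 0.6047
(Q ∨ P) ∧ P = a·b on (0.6047, 0.3300) = 0.1996
(¬P ∧ ¬U) ∧ ((Q ∨ P) ∧ P) = a·b on (0.0268, 0.1996) = 0.0053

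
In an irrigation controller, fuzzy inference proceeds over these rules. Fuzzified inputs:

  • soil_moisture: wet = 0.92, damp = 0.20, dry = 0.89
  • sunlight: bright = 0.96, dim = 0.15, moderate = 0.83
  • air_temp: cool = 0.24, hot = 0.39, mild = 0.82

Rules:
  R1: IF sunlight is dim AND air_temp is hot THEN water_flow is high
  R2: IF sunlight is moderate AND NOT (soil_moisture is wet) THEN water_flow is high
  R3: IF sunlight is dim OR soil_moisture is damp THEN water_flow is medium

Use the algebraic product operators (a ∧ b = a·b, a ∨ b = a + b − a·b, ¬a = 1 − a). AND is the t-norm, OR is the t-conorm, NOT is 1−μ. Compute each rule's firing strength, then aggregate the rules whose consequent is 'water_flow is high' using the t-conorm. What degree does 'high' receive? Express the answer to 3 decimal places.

R1: dim=0.15, hot=0.39; AND[a·b] → w = 0.0585
R2: moderate=0.83, ¬wet=1−0.92=0.08; AND[a·b] → w = 0.0664
R3: dim=0.15, damp=0.20; OR[a + b − a·b] → w = 0.3200
Rules with consequent 'high': {R1, R2} → strengths 0.0585, 0.0664
Aggregate via t-conorm [a + b − a·b]: 0.1210

0.121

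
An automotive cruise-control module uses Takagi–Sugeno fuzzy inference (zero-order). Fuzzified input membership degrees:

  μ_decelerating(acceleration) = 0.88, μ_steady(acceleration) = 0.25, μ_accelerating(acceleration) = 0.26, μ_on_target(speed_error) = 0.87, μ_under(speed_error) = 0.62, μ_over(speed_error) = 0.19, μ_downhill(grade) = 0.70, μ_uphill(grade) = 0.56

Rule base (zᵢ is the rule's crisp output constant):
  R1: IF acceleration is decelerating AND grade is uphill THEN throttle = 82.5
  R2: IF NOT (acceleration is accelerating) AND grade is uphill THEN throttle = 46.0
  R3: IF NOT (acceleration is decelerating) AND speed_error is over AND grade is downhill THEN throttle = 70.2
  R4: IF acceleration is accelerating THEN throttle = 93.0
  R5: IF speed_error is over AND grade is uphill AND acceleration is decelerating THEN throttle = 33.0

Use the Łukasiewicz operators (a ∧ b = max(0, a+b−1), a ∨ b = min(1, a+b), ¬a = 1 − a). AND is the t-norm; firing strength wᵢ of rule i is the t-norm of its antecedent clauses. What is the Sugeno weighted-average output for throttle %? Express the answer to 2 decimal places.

74.28

R1 (z=82.5): decelerating=0.88, uphill=0.56; AND[max(0, a+b−1)] → w = 0.44
R2 (z=46.0): ¬accelerating=1−0.26=0.74, uphill=0.56; AND[max(0, a+b−1)] → w = 0.30
R3 (z=70.2): ¬decelerating=1−0.88=0.12, over=0.19, downhill=0.70; AND[max(0, a+b−1)] → w = 0.00
R4 (z=93.0): accelerating=0.26 → w = 0.26
R5 (z=33.0): over=0.19, uphill=0.56, decelerating=0.88; AND[max(0, a+b−1)] → w = 0.00
Weighted average = (0.44·82.5 + 0.30·46.0 + 0.00·70.2 + 0.26·93.0 + 0.00·33.0) / (0.44 + 0.30 + 0.00 + 0.26 + 0.00)
  = 74.2800 / 1.0000 = 74.28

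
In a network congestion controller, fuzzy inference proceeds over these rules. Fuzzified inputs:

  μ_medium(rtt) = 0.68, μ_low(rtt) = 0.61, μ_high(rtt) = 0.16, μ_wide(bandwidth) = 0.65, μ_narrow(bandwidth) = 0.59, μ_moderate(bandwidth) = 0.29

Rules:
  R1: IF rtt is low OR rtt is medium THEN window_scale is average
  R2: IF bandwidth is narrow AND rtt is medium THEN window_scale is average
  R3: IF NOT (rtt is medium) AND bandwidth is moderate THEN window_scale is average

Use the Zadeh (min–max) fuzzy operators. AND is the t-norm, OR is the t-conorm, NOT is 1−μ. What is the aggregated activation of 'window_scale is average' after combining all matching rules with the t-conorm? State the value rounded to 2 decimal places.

0.68

R1: low=0.61, medium=0.68; OR[max(a, b)] → w = 0.68
R2: narrow=0.59, medium=0.68; AND[min(a, b)] → w = 0.59
R3: ¬medium=1−0.68=0.32, moderate=0.29; AND[min(a, b)] → w = 0.29
Rules with consequent 'average': {R1, R2, R3} → strengths 0.68, 0.59, 0.29
Aggregate via t-conorm [max(a, b)]: 0.68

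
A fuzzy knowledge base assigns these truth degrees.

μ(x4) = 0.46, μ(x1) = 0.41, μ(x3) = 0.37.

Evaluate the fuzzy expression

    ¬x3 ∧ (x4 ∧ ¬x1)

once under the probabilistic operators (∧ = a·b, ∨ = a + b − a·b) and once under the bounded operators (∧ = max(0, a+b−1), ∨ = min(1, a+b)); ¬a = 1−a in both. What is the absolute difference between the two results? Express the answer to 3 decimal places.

0.171

Under probabilistic:
  ¬x3 = 1 − 0.3700 = 0.6300
  ¬x1 = 1 − 0.4100 = 0.5900
  x4 ∧ ¬x1 = a·b on (0.4600, 0.5900) = 0.2714
  ¬x3 ∧ (x4 ∧ ¬x1) = a·b on (0.6300, 0.2714) = 0.1710
  → value = 0.1710
Under bounded:
  ¬x3 = 1 − 0.37 = 0.63
  ¬x1 = 1 − 0.41 = 0.59
  x4 ∧ ¬x1 = max(0, a+b−1) on (0.46, 0.59) = 0.05
  ¬x3 ∧ (x4 ∧ ¬x1) = max(0, a+b−1) on (0.63, 0.05) = 0.00
  → value = 0.0000
|0.1710 − 0.0000| = 0.171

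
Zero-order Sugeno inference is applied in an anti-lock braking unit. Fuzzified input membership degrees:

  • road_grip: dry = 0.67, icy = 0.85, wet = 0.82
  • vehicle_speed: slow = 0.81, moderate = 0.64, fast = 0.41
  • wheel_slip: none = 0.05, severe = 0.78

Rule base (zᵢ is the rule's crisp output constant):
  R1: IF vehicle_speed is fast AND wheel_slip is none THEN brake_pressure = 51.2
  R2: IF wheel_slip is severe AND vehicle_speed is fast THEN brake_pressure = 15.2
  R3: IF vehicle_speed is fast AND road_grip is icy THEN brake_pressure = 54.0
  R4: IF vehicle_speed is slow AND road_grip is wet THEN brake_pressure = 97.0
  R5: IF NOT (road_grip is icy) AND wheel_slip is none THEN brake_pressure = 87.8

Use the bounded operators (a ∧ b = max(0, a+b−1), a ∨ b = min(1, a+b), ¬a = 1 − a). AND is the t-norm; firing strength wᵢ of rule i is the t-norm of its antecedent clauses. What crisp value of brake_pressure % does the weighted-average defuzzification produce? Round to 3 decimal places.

R1 (z=51.2): fast=0.41, none=0.05; AND[max(0, a+b−1)] → w = 0.00
R2 (z=15.2): severe=0.78, fast=0.41; AND[max(0, a+b−1)] → w = 0.19
R3 (z=54.0): fast=0.41, icy=0.85; AND[max(0, a+b−1)] → w = 0.26
R4 (z=97.0): slow=0.81, wet=0.82; AND[max(0, a+b−1)] → w = 0.63
R5 (z=87.8): ¬icy=1−0.85=0.15, none=0.05; AND[max(0, a+b−1)] → w = 0.00
Weighted average = (0.00·51.2 + 0.19·15.2 + 0.26·54.0 + 0.63·97.0 + 0.00·87.8) / (0.00 + 0.19 + 0.26 + 0.63 + 0.00)
  = 78.0380 / 1.0800 = 72.257

72.257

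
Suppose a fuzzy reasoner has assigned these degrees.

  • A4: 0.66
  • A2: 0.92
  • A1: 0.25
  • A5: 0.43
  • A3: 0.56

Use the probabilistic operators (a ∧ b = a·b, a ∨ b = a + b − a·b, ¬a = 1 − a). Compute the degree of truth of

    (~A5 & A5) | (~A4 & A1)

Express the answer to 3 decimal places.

~A5 = 1 − 0.4300 = 0.5700
~A5 & A5 = a·b on (0.5700, 0.4300) = 0.2451
~A4 = 1 − 0.6600 = 0.3400
~A4 & A1 = a·b on (0.3400, 0.2500) = 0.0850
(~A5 & A5) | (~A4 & A1) = a + b − a·b on (0.2451, 0.0850) = 0.3093

0.309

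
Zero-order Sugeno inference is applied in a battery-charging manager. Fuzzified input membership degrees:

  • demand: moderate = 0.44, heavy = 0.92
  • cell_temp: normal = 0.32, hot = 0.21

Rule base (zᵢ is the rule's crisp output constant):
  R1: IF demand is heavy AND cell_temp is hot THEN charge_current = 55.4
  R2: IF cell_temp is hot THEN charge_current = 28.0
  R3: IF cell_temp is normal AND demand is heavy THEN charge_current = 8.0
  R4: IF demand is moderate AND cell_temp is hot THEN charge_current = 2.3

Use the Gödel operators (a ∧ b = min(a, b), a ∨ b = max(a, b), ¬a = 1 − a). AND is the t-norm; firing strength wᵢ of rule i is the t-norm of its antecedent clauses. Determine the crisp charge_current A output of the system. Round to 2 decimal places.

21.64

R1 (z=55.4): heavy=0.92, hot=0.21; AND[min(a, b)] → w = 0.21
R2 (z=28.0): hot=0.21 → w = 0.21
R3 (z=8.0): normal=0.32, heavy=0.92; AND[min(a, b)] → w = 0.32
R4 (z=2.3): moderate=0.44, hot=0.21; AND[min(a, b)] → w = 0.21
Weighted average = (0.21·55.4 + 0.21·28.0 + 0.32·8.0 + 0.21·2.3) / (0.21 + 0.21 + 0.32 + 0.21)
  = 20.5570 / 0.9500 = 21.64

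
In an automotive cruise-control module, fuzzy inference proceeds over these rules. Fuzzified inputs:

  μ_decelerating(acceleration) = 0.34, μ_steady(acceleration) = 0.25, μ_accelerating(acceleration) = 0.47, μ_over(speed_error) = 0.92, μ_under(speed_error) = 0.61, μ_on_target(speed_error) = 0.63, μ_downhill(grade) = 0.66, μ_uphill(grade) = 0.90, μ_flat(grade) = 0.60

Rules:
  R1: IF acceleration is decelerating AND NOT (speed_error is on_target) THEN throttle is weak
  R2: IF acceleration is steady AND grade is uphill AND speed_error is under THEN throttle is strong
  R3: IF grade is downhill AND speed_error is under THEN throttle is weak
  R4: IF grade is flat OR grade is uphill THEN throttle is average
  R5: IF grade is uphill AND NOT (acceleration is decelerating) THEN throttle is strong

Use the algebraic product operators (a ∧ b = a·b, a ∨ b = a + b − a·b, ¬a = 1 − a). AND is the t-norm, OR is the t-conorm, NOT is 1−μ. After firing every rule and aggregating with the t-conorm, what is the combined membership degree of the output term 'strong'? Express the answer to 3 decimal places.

0.650

R1: decelerating=0.34, ¬on_target=1−0.63=0.37; AND[a·b] → w = 0.1258
R2: steady=0.25, uphill=0.90, under=0.61; AND[a·b] → w = 0.1373
R3: downhill=0.66, under=0.61; AND[a·b] → w = 0.4026
R4: flat=0.60, uphill=0.90; OR[a + b − a·b] → w = 0.9600
R5: uphill=0.90, ¬decelerating=1−0.34=0.66; AND[a·b] → w = 0.5940
Rules with consequent 'strong': {R2, R5} → strengths 0.1373, 0.5940
Aggregate via t-conorm [a + b − a·b]: 0.6497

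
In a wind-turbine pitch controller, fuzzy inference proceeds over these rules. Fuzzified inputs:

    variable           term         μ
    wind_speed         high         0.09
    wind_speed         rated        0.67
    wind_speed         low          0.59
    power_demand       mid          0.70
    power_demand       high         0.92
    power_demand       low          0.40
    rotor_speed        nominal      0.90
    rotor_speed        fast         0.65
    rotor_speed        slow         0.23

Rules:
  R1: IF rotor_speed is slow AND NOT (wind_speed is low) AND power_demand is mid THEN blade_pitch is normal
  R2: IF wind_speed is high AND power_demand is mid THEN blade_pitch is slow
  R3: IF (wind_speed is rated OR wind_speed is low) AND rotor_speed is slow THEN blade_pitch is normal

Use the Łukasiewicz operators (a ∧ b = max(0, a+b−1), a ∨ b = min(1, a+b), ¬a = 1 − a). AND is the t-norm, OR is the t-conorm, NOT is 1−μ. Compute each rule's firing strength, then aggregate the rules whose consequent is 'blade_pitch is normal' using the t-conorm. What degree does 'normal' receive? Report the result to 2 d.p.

0.23

R1: slow=0.23, ¬low=1−0.59=0.41, mid=0.70; AND[max(0, a+b−1)] → w = 0.00
R2: high=0.09, mid=0.70; AND[max(0, a+b−1)] → w = 0.00
R3: (rated=0.67 OR low=0.59) = 1.00; AND[max(0, a+b−1)] with slow=0.23 → w = 0.23
Rules with consequent 'normal': {R1, R3} → strengths 0.00, 0.23
Aggregate via t-conorm [min(1, a+b)]: 0.23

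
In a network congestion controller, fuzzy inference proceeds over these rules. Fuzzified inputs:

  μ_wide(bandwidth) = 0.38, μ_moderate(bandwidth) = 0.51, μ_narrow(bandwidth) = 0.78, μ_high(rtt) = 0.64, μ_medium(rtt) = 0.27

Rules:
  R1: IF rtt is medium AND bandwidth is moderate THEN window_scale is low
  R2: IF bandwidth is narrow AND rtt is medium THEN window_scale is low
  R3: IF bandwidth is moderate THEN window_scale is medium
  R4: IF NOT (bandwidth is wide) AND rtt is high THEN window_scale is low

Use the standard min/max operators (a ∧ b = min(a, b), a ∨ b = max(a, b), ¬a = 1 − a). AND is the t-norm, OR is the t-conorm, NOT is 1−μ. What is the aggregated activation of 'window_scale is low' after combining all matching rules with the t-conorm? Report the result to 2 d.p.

R1: medium=0.27, moderate=0.51; AND[min(a, b)] → w = 0.27
R2: narrow=0.78, medium=0.27; AND[min(a, b)] → w = 0.27
R3: moderate=0.51 → w = 0.51
R4: ¬wide=1−0.38=0.62, high=0.64; AND[min(a, b)] → w = 0.62
Rules with consequent 'low': {R1, R2, R4} → strengths 0.27, 0.27, 0.62
Aggregate via t-conorm [max(a, b)]: 0.62

0.62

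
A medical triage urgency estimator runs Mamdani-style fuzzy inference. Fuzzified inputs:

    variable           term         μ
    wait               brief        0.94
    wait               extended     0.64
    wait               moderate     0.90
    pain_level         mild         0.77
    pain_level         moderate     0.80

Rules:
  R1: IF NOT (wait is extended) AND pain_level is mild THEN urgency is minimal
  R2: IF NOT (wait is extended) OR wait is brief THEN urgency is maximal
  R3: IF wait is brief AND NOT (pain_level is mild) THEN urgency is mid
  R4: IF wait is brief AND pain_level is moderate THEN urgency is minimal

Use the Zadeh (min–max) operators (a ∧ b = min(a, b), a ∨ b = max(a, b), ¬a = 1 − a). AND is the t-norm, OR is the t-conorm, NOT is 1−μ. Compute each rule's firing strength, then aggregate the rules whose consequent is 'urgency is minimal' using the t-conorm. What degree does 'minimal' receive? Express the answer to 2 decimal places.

R1: ¬extended=1−0.64=0.36, mild=0.77; AND[min(a, b)] → w = 0.36
R2: ¬extended=1−0.64=0.36, brief=0.94; OR[max(a, b)] → w = 0.94
R3: brief=0.94, ¬mild=1−0.77=0.23; AND[min(a, b)] → w = 0.23
R4: brief=0.94, moderate=0.80; AND[min(a, b)] → w = 0.80
Rules with consequent 'minimal': {R1, R4} → strengths 0.36, 0.80
Aggregate via t-conorm [max(a, b)]: 0.80

0.80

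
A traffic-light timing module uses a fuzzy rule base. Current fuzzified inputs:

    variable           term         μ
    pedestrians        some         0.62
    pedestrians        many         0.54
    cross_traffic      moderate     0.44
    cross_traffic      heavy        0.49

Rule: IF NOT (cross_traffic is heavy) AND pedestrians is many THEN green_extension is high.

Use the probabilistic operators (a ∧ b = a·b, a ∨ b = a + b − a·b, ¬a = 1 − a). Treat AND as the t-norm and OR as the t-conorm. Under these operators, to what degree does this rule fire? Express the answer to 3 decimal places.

0.275

firing strength: ¬heavy=1−0.49=0.51, many=0.54; AND[a·b] → w = 0.2754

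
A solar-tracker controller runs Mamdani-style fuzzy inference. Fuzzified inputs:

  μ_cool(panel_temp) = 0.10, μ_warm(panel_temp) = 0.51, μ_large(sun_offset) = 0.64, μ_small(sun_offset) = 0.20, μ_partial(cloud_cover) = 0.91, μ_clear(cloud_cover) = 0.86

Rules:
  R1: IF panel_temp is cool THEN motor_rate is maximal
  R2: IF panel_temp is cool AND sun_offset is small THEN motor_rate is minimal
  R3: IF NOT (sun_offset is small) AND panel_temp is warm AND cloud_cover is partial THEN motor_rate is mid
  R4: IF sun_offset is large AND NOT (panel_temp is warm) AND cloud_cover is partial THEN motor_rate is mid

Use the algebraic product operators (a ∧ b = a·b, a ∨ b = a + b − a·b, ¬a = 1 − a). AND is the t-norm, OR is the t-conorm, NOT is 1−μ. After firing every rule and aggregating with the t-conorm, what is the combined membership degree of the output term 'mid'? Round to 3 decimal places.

0.551

R1: cool=0.10 → w = 0.1000
R2: cool=0.10, small=0.20; AND[a·b] → w = 0.0200
R3: ¬small=1−0.20=0.80, warm=0.51, partial=0.91; AND[a·b] → w = 0.3713
R4: large=0.64, ¬warm=1−0.51=0.49, partial=0.91; AND[a·b] → w = 0.2854
Rules with consequent 'mid': {R3, R4} → strengths 0.3713, 0.2854
Aggregate via t-conorm [a + b − a·b]: 0.5507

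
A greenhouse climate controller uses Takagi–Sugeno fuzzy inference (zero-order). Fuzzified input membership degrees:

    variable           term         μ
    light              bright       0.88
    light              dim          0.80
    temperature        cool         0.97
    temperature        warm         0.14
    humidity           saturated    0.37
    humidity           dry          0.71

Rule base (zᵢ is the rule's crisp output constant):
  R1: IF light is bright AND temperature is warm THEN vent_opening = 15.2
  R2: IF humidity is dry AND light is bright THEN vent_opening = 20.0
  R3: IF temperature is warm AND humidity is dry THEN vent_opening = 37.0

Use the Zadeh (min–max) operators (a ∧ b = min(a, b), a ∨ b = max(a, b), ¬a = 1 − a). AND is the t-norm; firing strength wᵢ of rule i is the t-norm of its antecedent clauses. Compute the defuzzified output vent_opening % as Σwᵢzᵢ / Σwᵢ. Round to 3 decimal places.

R1 (z=15.2): bright=0.88, warm=0.14; AND[min(a, b)] → w = 0.14
R2 (z=20.0): dry=0.71, bright=0.88; AND[min(a, b)] → w = 0.71
R3 (z=37.0): warm=0.14, dry=0.71; AND[min(a, b)] → w = 0.14
Weighted average = (0.14·15.2 + 0.71·20.0 + 0.14·37.0) / (0.14 + 0.71 + 0.14)
  = 21.5080 / 0.9900 = 21.725

21.725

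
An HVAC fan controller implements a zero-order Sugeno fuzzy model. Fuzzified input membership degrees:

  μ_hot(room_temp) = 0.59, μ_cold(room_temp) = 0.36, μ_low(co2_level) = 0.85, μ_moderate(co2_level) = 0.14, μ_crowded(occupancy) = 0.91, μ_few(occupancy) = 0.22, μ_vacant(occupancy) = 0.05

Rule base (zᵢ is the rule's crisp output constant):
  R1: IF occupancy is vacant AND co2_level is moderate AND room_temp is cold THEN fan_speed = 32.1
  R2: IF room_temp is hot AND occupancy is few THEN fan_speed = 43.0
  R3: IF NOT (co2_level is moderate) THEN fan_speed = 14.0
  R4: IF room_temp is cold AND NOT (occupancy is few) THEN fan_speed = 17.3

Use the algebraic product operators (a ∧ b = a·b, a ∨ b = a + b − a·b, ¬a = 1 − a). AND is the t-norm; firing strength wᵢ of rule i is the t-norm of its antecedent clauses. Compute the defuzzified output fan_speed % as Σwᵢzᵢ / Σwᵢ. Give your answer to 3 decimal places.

17.720

R1 (z=32.1): vacant=0.05, moderate=0.14, cold=0.36; AND[a·b] → w = 0.0025
R2 (z=43.0): hot=0.59, few=0.22; AND[a·b] → w = 0.1298
R3 (z=14.0): ¬moderate=1−0.14=0.86 → w = 0.8600
R4 (z=17.3): cold=0.36, ¬few=1−0.22=0.78; AND[a·b] → w = 0.2808
Weighted average = (0.0025·32.1 + 0.1298·43.0 + 0.8600·14.0 + 0.2808·17.3) / (0.0025 + 0.1298 + 0.8600 + 0.2808)
  = 22.5601 / 1.2731 = 17.720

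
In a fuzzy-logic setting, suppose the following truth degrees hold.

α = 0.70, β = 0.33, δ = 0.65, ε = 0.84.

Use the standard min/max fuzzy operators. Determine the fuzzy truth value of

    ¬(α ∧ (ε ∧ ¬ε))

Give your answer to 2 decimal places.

0.84

¬ε = 1 − 0.84 = 0.16
ε ∧ ¬ε = min(a, b) on (0.84, 0.16) = 0.16
α ∧ (ε ∧ ¬ε) = min(a, b) on (0.70, 0.16) = 0.16
¬(α ∧ (ε ∧ ¬ε)) = 1 − 0.16 = 0.84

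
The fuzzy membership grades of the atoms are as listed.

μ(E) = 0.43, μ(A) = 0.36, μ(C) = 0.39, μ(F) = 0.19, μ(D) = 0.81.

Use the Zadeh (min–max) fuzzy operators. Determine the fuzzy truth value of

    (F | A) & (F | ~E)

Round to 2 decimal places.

0.36

F | A = max(a, b) on (0.19, 0.36) = 0.36
~E = 1 − 0.43 = 0.57
F | ~E = max(a, b) on (0.19, 0.57) = 0.57
(F | A) & (F | ~E) = min(a, b) on (0.36, 0.57) = 0.36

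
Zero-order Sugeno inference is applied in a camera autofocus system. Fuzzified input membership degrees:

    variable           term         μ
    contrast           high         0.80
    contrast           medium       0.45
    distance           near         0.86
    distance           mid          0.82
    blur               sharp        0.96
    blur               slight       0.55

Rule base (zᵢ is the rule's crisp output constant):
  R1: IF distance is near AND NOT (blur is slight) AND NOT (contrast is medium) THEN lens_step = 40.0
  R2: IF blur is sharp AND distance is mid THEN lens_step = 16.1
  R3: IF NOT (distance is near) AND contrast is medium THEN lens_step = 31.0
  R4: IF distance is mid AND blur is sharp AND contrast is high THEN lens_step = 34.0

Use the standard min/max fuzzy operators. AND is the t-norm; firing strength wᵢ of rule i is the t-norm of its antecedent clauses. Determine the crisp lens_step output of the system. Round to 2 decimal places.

R1 (z=40.0): near=0.86, ¬slight=1−0.55=0.45, ¬medium=1−0.45=0.55; AND[min(a, b)] → w = 0.45
R2 (z=16.1): sharp=0.96, mid=0.82; AND[min(a, b)] → w = 0.82
R3 (z=31.0): ¬near=1−0.86=0.14, medium=0.45; AND[min(a, b)] → w = 0.14
R4 (z=34.0): mid=0.82, sharp=0.96, high=0.80; AND[min(a, b)] → w = 0.80
Weighted average = (0.45·40.0 + 0.82·16.1 + 0.14·31.0 + 0.80·34.0) / (0.45 + 0.82 + 0.14 + 0.80)
  = 62.7420 / 2.2100 = 28.39

28.39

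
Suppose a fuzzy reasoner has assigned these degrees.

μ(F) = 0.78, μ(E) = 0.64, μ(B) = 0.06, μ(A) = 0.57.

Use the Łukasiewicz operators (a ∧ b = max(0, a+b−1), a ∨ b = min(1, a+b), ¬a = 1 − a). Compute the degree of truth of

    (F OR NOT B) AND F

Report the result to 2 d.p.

NOT B = 1 − 0.06 = 0.94
F OR NOT B = min(1, a+b) on (0.78, 0.94) = 1.00
(F OR NOT B) AND F = max(0, a+b−1) on (1.00, 0.78) = 0.78

0.78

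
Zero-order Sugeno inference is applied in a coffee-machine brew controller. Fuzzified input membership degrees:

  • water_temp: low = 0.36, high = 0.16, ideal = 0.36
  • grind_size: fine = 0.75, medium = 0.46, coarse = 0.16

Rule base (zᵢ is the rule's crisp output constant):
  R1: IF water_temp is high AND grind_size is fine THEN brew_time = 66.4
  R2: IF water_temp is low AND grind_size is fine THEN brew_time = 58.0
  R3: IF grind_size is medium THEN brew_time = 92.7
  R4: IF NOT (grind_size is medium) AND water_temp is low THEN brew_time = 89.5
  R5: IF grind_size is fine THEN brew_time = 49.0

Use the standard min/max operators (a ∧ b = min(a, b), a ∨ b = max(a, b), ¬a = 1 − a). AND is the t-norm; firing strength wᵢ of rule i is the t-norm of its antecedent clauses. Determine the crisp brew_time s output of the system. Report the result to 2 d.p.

R1 (z=66.4): high=0.16, fine=0.75; AND[min(a, b)] → w = 0.16
R2 (z=58.0): low=0.36, fine=0.75; AND[min(a, b)] → w = 0.36
R3 (z=92.7): medium=0.46 → w = 0.46
R4 (z=89.5): ¬medium=1−0.46=0.54, low=0.36; AND[min(a, b)] → w = 0.36
R5 (z=49.0): fine=0.75 → w = 0.75
Weighted average = (0.16·66.4 + 0.36·58.0 + 0.46·92.7 + 0.36·89.5 + 0.75·49.0) / (0.16 + 0.36 + 0.46 + 0.36 + 0.75)
  = 143.1160 / 2.0900 = 68.48

68.48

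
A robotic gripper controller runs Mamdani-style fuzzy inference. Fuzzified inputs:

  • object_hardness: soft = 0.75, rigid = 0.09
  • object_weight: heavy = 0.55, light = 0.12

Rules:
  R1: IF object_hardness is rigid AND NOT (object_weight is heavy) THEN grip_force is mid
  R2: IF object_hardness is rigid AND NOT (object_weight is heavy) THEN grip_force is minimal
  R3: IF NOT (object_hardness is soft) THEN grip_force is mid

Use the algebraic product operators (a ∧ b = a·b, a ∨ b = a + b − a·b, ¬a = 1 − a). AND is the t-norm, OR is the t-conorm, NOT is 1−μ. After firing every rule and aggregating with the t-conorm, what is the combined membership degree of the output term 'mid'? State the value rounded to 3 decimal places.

R1: rigid=0.09, ¬heavy=1−0.55=0.45; AND[a·b] → w = 0.0405
R2: rigid=0.09, ¬heavy=1−0.55=0.45; AND[a·b] → w = 0.0405
R3: ¬soft=1−0.75=0.25 → w = 0.2500
Rules with consequent 'mid': {R1, R3} → strengths 0.0405, 0.2500
Aggregate via t-conorm [a + b − a·b]: 0.2804

0.280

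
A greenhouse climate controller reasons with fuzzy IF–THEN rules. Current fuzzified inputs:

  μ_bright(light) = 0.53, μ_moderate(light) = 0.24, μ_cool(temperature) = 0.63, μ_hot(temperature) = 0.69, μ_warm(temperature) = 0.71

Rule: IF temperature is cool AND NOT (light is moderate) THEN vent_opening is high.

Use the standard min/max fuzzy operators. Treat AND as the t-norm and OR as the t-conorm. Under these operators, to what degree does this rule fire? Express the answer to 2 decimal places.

0.63

firing strength: cool=0.63, ¬moderate=1−0.24=0.76; AND[min(a, b)] → w = 0.63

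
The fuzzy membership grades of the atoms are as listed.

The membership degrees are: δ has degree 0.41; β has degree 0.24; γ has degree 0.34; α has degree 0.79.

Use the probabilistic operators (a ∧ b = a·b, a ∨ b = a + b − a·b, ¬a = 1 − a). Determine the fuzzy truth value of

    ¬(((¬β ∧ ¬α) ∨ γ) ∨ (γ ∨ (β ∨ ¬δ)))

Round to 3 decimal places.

¬β = 1 − 0.2400 = 0.7600
¬α = 1 − 0.7900 = 0.2100
¬β ∧ ¬α = a·b on (0.7600, 0.2100) = 0.1596
(¬β ∧ ¬α) ∨ γ = a + b − a·b on (0.1596, 0.3400) = 0.4453
¬δ = 1 − 0.4100 = 0.5900
β ∨ ¬δ = a + b − a·b on (0.2400, 0.5900) = 0.6884
γ ∨ (β ∨ ¬δ) = a + b − a·b on (0.3400, 0.6884) = 0.7943
((¬β ∧ ¬α) ∨ γ) ∨ (γ ∨ (β ∨ ¬δ)) = a + b − a·b on (0.4453, 0.7943) = 0.8859
¬(((¬β ∧ ¬α) ∨ γ) ∨ (γ ∨ (β ∨ ¬δ))) = 1 − 0.8859 = 0.1141

0.114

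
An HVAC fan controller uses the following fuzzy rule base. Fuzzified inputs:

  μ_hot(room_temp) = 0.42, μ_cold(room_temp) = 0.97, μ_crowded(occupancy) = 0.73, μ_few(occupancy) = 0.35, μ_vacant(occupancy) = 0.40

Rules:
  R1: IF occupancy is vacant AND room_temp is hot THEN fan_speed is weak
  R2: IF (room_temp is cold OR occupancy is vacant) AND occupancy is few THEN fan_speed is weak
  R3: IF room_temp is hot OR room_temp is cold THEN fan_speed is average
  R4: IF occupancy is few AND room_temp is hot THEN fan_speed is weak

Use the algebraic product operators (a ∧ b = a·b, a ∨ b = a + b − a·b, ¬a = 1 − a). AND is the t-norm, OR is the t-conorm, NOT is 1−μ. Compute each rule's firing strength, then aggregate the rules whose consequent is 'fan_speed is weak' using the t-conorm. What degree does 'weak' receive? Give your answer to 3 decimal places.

R1: vacant=0.40, hot=0.42; AND[a·b] → w = 0.1680
R2: (cold=0.97 OR vacant=0.40) = 0.9820; AND[a·b] with few=0.35 → w = 0.3437
R3: hot=0.42, cold=0.97; OR[a + b − a·b] → w = 0.9826
R4: few=0.35, hot=0.42; AND[a·b] → w = 0.1470
Rules with consequent 'weak': {R1, R2, R4} → strengths 0.1680, 0.3437, 0.1470
Aggregate via t-conorm [a + b − a·b]: 0.5342

0.534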